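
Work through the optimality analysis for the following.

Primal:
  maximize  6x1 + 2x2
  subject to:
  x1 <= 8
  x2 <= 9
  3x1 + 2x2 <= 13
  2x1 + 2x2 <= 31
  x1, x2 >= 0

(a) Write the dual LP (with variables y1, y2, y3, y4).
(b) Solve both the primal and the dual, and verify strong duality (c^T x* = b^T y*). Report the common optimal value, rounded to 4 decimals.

The standard primal-dual pair for 'max c^T x s.t. A x <= b, x >= 0' is:
  Dual:  min b^T y  s.t.  A^T y >= c,  y >= 0.

So the dual LP is:
  minimize  8y1 + 9y2 + 13y3 + 31y4
  subject to:
    y1 + 3y3 + 2y4 >= 6
    y2 + 2y3 + 2y4 >= 2
    y1, y2, y3, y4 >= 0

Solving the primal: x* = (4.3333, 0).
  primal value c^T x* = 26.
Solving the dual: y* = (0, 0, 2, 0).
  dual value b^T y* = 26.
Strong duality: c^T x* = b^T y*. Confirmed.

26


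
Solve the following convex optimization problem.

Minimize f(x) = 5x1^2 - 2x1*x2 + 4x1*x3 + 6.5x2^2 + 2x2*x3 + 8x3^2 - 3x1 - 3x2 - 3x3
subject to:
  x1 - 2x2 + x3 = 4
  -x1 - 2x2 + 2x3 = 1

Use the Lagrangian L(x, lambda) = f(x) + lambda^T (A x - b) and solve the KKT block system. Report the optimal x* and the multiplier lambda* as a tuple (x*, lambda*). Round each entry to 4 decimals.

Form the Lagrangian:
  L(x, lambda) = (1/2) x^T Q x + c^T x + lambda^T (A x - b)
Stationarity (grad_x L = 0): Q x + c + A^T lambda = 0.
Primal feasibility: A x = b.

This gives the KKT block system:
  [ Q   A^T ] [ x     ]   [-c ]
  [ A    0  ] [ lambda ] = [ b ]

Solving the linear system:
  x*      = (1.6427, -1.0359, 0.2854)
  lambda* = (-13.1158, 3.525)
  f(x*)   = 23.1307

x* = (1.6427, -1.0359, 0.2854), lambda* = (-13.1158, 3.525)


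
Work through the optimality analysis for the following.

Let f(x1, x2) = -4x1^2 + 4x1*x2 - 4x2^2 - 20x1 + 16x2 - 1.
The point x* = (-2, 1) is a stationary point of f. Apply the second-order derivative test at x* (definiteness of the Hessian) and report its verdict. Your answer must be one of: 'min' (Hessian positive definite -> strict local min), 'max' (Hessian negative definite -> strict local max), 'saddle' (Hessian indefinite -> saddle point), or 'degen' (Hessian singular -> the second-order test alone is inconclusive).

Compute the Hessian H = grad^2 f:
  H = [[-8, 4], [4, -8]]
Verify stationarity: grad f(x*) = H x* + g = (0, 0).
Eigenvalues of H: -12, -4.
Both eigenvalues < 0, so H is negative definite -> x* is a strict local max.

max


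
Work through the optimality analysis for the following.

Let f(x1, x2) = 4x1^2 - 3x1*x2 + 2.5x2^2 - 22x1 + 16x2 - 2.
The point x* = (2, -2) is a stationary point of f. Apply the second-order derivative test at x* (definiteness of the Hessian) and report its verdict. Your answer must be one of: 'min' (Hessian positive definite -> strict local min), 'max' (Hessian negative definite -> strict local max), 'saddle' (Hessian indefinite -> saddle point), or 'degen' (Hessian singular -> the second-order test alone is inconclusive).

Compute the Hessian H = grad^2 f:
  H = [[8, -3], [-3, 5]]
Verify stationarity: grad f(x*) = H x* + g = (0, 0).
Eigenvalues of H: 3.1459, 9.8541.
Both eigenvalues > 0, so H is positive definite -> x* is a strict local min.

min


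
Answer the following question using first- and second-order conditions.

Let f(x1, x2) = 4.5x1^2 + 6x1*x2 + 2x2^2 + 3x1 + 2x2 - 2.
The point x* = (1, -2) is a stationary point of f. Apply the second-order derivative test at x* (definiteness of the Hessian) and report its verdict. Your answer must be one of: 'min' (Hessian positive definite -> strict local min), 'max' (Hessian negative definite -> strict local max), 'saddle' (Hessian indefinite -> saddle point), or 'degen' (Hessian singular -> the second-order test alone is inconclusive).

Compute the Hessian H = grad^2 f:
  H = [[9, 6], [6, 4]]
Verify stationarity: grad f(x*) = H x* + g = (0, 0).
Eigenvalues of H: 0, 13.
H has a zero eigenvalue (singular; positive semidefinite but not definite), so H is neither positive definite, negative definite, nor indefinite. The second-order test alone is inconclusive -> degen.
(Indeed, f is constant along the null direction of H through x*, so x* is not a strict local extremum.)

degen


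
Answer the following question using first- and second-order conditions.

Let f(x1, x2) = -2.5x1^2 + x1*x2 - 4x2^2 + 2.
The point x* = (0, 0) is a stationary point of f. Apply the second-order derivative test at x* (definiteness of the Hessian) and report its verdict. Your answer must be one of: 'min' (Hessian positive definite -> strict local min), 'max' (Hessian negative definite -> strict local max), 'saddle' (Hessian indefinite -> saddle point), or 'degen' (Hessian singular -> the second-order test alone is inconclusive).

Compute the Hessian H = grad^2 f:
  H = [[-5, 1], [1, -8]]
Verify stationarity: grad f(x*) = H x* + g = (0, 0).
Eigenvalues of H: -8.3028, -4.6972.
Both eigenvalues < 0, so H is negative definite -> x* is a strict local max.

max


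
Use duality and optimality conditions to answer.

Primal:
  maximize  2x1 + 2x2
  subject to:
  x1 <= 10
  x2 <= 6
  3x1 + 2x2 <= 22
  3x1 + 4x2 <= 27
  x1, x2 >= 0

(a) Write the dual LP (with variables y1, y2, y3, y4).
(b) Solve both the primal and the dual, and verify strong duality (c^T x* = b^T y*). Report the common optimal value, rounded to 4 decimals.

The standard primal-dual pair for 'max c^T x s.t. A x <= b, x >= 0' is:
  Dual:  min b^T y  s.t.  A^T y >= c,  y >= 0.

So the dual LP is:
  minimize  10y1 + 6y2 + 22y3 + 27y4
  subject to:
    y1 + 3y3 + 3y4 >= 2
    y2 + 2y3 + 4y4 >= 2
    y1, y2, y3, y4 >= 0

Solving the primal: x* = (5.6667, 2.5).
  primal value c^T x* = 16.3333.
Solving the dual: y* = (0, 0, 0.3333, 0.3333).
  dual value b^T y* = 16.3333.
Strong duality: c^T x* = b^T y*. Confirmed.

16.3333


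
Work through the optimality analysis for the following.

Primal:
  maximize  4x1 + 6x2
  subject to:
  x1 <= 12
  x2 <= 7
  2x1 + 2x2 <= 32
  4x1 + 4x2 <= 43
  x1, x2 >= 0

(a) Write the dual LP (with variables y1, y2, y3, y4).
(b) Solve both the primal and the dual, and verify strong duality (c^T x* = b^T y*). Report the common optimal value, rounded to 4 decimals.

The standard primal-dual pair for 'max c^T x s.t. A x <= b, x >= 0' is:
  Dual:  min b^T y  s.t.  A^T y >= c,  y >= 0.

So the dual LP is:
  minimize  12y1 + 7y2 + 32y3 + 43y4
  subject to:
    y1 + 2y3 + 4y4 >= 4
    y2 + 2y3 + 4y4 >= 6
    y1, y2, y3, y4 >= 0

Solving the primal: x* = (3.75, 7).
  primal value c^T x* = 57.
Solving the dual: y* = (0, 2, 0, 1).
  dual value b^T y* = 57.
Strong duality: c^T x* = b^T y*. Confirmed.

57


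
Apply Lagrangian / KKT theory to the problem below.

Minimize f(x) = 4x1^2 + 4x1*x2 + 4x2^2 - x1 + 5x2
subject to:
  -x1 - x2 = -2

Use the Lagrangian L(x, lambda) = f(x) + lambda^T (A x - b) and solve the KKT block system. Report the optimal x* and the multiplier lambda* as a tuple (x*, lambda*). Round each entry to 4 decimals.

Form the Lagrangian:
  L(x, lambda) = (1/2) x^T Q x + c^T x + lambda^T (A x - b)
Stationarity (grad_x L = 0): Q x + c + A^T lambda = 0.
Primal feasibility: A x = b.

This gives the KKT block system:
  [ Q   A^T ] [ x     ]   [-c ]
  [ A    0  ] [ lambda ] = [ b ]

Solving the linear system:
  x*      = (1.75, 0.25)
  lambda* = (14)
  f(x*)   = 13.75

x* = (1.75, 0.25), lambda* = (14)


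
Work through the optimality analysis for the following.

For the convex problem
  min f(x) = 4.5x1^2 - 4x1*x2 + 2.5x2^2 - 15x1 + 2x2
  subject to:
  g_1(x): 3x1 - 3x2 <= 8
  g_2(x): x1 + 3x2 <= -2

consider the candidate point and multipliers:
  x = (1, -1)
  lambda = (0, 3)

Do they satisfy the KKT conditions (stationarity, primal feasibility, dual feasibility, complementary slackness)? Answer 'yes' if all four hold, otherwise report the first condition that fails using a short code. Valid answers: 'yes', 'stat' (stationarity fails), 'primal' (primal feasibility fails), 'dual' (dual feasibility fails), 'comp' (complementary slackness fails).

Gradient of f: grad f(x) = Q x + c = (-2, -7)
Constraint values g_i(x) = a_i^T x - b_i:
  g_1((1, -1)) = -2
  g_2((1, -1)) = 0
Stationarity residual: grad f(x) + sum_i lambda_i a_i = (1, 2)
  -> stationarity FAILS
Primal feasibility (all g_i <= 0): OK
Dual feasibility (all lambda_i >= 0): OK
Complementary slackness (lambda_i * g_i(x) = 0 for all i): OK

Verdict: the first failing condition is stationarity -> stat.

stat


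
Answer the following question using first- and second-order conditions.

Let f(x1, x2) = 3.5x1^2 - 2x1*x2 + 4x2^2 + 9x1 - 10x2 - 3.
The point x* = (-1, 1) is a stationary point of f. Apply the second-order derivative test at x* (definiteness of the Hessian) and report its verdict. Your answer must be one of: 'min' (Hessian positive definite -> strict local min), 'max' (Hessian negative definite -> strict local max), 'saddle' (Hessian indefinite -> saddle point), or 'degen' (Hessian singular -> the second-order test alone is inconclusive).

Compute the Hessian H = grad^2 f:
  H = [[7, -2], [-2, 8]]
Verify stationarity: grad f(x*) = H x* + g = (0, 0).
Eigenvalues of H: 5.4384, 9.5616.
Both eigenvalues > 0, so H is positive definite -> x* is a strict local min.

min


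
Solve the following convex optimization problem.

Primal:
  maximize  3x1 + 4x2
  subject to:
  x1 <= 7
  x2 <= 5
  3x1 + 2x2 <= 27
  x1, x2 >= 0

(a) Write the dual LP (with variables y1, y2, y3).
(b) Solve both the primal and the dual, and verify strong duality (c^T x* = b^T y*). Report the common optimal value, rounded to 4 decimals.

The standard primal-dual pair for 'max c^T x s.t. A x <= b, x >= 0' is:
  Dual:  min b^T y  s.t.  A^T y >= c,  y >= 0.

So the dual LP is:
  minimize  7y1 + 5y2 + 27y3
  subject to:
    y1 + 3y3 >= 3
    y2 + 2y3 >= 4
    y1, y2, y3 >= 0

Solving the primal: x* = (5.6667, 5).
  primal value c^T x* = 37.
Solving the dual: y* = (0, 2, 1).
  dual value b^T y* = 37.
Strong duality: c^T x* = b^T y*. Confirmed.

37


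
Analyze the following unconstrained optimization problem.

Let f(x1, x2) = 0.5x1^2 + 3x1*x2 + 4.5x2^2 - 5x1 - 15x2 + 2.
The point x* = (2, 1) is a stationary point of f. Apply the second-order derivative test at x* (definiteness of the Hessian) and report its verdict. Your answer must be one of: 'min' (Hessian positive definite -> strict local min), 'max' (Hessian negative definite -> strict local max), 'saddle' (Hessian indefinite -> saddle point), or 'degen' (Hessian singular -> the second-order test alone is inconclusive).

Compute the Hessian H = grad^2 f:
  H = [[1, 3], [3, 9]]
Verify stationarity: grad f(x*) = H x* + g = (0, 0).
Eigenvalues of H: 0, 10.
H has a zero eigenvalue (singular; positive semidefinite but not definite), so H is neither positive definite, negative definite, nor indefinite. The second-order test alone is inconclusive -> degen.
(Indeed, f is constant along the null direction of H through x*, so x* is not a strict local extremum.)

degen


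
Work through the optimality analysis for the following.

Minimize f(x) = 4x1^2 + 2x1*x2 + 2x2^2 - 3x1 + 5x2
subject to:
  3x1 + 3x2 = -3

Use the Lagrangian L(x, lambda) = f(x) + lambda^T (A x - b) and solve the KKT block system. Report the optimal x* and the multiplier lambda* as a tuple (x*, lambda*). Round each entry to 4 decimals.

Form the Lagrangian:
  L(x, lambda) = (1/2) x^T Q x + c^T x + lambda^T (A x - b)
Stationarity (grad_x L = 0): Q x + c + A^T lambda = 0.
Primal feasibility: A x = b.

This gives the KKT block system:
  [ Q   A^T ] [ x     ]   [-c ]
  [ A    0  ] [ lambda ] = [ b ]

Solving the linear system:
  x*      = (0.75, -1.75)
  lambda* = (0.1667)
  f(x*)   = -5.25

x* = (0.75, -1.75), lambda* = (0.1667)


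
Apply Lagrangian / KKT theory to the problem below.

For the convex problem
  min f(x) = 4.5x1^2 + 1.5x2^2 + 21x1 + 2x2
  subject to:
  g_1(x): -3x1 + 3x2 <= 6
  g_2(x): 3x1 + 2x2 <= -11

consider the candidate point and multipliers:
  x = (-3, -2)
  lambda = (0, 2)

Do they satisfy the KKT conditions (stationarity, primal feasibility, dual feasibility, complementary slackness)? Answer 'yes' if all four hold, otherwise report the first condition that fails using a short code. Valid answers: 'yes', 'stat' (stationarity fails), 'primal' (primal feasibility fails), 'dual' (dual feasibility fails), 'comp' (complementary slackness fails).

Gradient of f: grad f(x) = Q x + c = (-6, -4)
Constraint values g_i(x) = a_i^T x - b_i:
  g_1((-3, -2)) = -3
  g_2((-3, -2)) = -2
Stationarity residual: grad f(x) + sum_i lambda_i a_i = (0, 0)
  -> stationarity OK
Primal feasibility (all g_i <= 0): OK
Dual feasibility (all lambda_i >= 0): OK
Complementary slackness (lambda_i * g_i(x) = 0 for all i): FAILS

Verdict: the first failing condition is complementary_slackness -> comp.

comp


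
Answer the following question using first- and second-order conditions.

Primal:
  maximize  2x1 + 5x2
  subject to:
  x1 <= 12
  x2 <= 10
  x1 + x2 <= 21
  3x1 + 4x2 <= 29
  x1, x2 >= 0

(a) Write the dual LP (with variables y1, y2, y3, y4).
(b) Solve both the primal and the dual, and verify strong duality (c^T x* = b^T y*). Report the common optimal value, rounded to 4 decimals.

The standard primal-dual pair for 'max c^T x s.t. A x <= b, x >= 0' is:
  Dual:  min b^T y  s.t.  A^T y >= c,  y >= 0.

So the dual LP is:
  minimize  12y1 + 10y2 + 21y3 + 29y4
  subject to:
    y1 + y3 + 3y4 >= 2
    y2 + y3 + 4y4 >= 5
    y1, y2, y3, y4 >= 0

Solving the primal: x* = (0, 7.25).
  primal value c^T x* = 36.25.
Solving the dual: y* = (0, 0, 0, 1.25).
  dual value b^T y* = 36.25.
Strong duality: c^T x* = b^T y*. Confirmed.

36.25


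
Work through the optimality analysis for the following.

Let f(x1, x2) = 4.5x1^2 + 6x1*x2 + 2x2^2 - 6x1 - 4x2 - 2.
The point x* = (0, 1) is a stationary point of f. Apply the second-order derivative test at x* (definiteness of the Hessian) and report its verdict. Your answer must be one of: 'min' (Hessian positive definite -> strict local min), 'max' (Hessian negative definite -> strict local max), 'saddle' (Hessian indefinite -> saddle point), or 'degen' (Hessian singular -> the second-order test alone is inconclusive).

Compute the Hessian H = grad^2 f:
  H = [[9, 6], [6, 4]]
Verify stationarity: grad f(x*) = H x* + g = (0, 0).
Eigenvalues of H: 0, 13.
H has a zero eigenvalue (singular; positive semidefinite but not definite), so H is neither positive definite, negative definite, nor indefinite. The second-order test alone is inconclusive -> degen.
(Indeed, f is constant along the null direction of H through x*, so x* is not a strict local extremum.)

degen


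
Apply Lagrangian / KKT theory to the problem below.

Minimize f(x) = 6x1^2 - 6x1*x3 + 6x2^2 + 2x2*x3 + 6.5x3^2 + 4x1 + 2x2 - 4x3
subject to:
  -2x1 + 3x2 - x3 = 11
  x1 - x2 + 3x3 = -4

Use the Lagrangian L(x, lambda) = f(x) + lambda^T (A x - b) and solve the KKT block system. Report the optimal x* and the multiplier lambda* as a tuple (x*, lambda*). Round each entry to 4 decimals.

Form the Lagrangian:
  L(x, lambda) = (1/2) x^T Q x + c^T x + lambda^T (A x - b)
Stationarity (grad_x L = 0): Q x + c + A^T lambda = 0.
Primal feasibility: A x = b.

This gives the KKT block system:
  [ Q   A^T ] [ x     ]   [-c ]
  [ A    0  ] [ lambda ] = [ b ]

Solving the linear system:
  x*      = (-1.8159, 2.4901, 0.102)
  lambda* = (-13.6819, -8.9611)
  f(x*)   = 55.9827

x* = (-1.8159, 2.4901, 0.102), lambda* = (-13.6819, -8.9611)


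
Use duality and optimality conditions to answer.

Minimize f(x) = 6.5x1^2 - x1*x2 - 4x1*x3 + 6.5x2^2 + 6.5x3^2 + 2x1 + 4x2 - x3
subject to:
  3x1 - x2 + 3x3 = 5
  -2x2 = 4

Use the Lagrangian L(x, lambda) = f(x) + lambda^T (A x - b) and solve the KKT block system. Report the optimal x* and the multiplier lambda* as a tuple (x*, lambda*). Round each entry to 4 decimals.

Form the Lagrangian:
  L(x, lambda) = (1/2) x^T Q x + c^T x + lambda^T (A x - b)
Stationarity (grad_x L = 0): Q x + c + A^T lambda = 0.
Primal feasibility: A x = b.

This gives the KKT block system:
  [ Q   A^T ] [ x     ]   [-c ]
  [ A    0  ] [ lambda ] = [ b ]

Solving the linear system:
  x*      = (0.3529, -2, 0.6471)
  lambda* = (-2, -10.1765)
  f(x*)   = 21.3824

x* = (0.3529, -2, 0.6471), lambda* = (-2, -10.1765)


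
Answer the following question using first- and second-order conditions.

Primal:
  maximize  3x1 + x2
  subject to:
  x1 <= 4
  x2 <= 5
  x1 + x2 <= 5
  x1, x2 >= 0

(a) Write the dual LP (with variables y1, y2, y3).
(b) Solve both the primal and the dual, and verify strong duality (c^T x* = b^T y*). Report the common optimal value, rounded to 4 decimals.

The standard primal-dual pair for 'max c^T x s.t. A x <= b, x >= 0' is:
  Dual:  min b^T y  s.t.  A^T y >= c,  y >= 0.

So the dual LP is:
  minimize  4y1 + 5y2 + 5y3
  subject to:
    y1 + y3 >= 3
    y2 + y3 >= 1
    y1, y2, y3 >= 0

Solving the primal: x* = (4, 1).
  primal value c^T x* = 13.
Solving the dual: y* = (2, 0, 1).
  dual value b^T y* = 13.
Strong duality: c^T x* = b^T y*. Confirmed.

13


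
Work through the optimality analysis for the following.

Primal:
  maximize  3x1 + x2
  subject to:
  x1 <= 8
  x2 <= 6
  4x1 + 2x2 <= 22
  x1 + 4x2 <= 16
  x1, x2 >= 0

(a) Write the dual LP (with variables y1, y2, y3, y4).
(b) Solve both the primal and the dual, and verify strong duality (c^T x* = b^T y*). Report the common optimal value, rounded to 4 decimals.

The standard primal-dual pair for 'max c^T x s.t. A x <= b, x >= 0' is:
  Dual:  min b^T y  s.t.  A^T y >= c,  y >= 0.

So the dual LP is:
  minimize  8y1 + 6y2 + 22y3 + 16y4
  subject to:
    y1 + 4y3 + y4 >= 3
    y2 + 2y3 + 4y4 >= 1
    y1, y2, y3, y4 >= 0

Solving the primal: x* = (5.5, 0).
  primal value c^T x* = 16.5.
Solving the dual: y* = (0, 0, 0.75, 0).
  dual value b^T y* = 16.5.
Strong duality: c^T x* = b^T y*. Confirmed.

16.5


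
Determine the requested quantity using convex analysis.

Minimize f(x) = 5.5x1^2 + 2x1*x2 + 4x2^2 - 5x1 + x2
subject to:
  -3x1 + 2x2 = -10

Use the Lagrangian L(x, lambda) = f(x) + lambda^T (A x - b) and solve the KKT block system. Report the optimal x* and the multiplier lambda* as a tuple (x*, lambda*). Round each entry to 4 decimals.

Form the Lagrangian:
  L(x, lambda) = (1/2) x^T Q x + c^T x + lambda^T (A x - b)
Stationarity (grad_x L = 0): Q x + c + A^T lambda = 0.
Primal feasibility: A x = b.

This gives the KKT block system:
  [ Q   A^T ] [ x     ]   [-c ]
  [ A    0  ] [ lambda ] = [ b ]

Solving the linear system:
  x*      = (2.1, -1.85)
  lambda* = (4.8)
  f(x*)   = 17.825

x* = (2.1, -1.85), lambda* = (4.8)


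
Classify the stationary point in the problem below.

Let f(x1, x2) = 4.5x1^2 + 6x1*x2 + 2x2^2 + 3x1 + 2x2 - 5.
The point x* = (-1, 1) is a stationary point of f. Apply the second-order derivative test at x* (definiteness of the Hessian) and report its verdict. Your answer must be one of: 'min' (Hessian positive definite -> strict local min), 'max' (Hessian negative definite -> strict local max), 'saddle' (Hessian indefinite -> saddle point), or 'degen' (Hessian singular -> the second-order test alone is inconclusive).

Compute the Hessian H = grad^2 f:
  H = [[9, 6], [6, 4]]
Verify stationarity: grad f(x*) = H x* + g = (0, 0).
Eigenvalues of H: 0, 13.
H has a zero eigenvalue (singular; positive semidefinite but not definite), so H is neither positive definite, negative definite, nor indefinite. The second-order test alone is inconclusive -> degen.
(Indeed, f is constant along the null direction of H through x*, so x* is not a strict local extremum.)

degen


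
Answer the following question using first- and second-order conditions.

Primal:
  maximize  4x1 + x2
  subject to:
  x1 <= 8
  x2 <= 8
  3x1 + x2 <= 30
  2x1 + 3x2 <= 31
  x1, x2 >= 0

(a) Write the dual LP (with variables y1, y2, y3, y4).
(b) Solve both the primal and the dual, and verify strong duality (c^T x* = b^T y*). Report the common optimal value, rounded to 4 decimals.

The standard primal-dual pair for 'max c^T x s.t. A x <= b, x >= 0' is:
  Dual:  min b^T y  s.t.  A^T y >= c,  y >= 0.

So the dual LP is:
  minimize  8y1 + 8y2 + 30y3 + 31y4
  subject to:
    y1 + 3y3 + 2y4 >= 4
    y2 + y3 + 3y4 >= 1
    y1, y2, y3, y4 >= 0

Solving the primal: x* = (8, 5).
  primal value c^T x* = 37.
Solving the dual: y* = (3.3333, 0, 0, 0.3333).
  dual value b^T y* = 37.
Strong duality: c^T x* = b^T y*. Confirmed.

37


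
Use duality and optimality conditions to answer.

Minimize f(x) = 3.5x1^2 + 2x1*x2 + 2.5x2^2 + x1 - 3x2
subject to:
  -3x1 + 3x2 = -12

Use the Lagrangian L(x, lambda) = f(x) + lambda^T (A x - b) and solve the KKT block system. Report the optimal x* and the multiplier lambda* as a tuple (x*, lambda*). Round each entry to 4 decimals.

Form the Lagrangian:
  L(x, lambda) = (1/2) x^T Q x + c^T x + lambda^T (A x - b)
Stationarity (grad_x L = 0): Q x + c + A^T lambda = 0.
Primal feasibility: A x = b.

This gives the KKT block system:
  [ Q   A^T ] [ x     ]   [-c ]
  [ A    0  ] [ lambda ] = [ b ]

Solving the linear system:
  x*      = (1.875, -2.125)
  lambda* = (3.2917)
  f(x*)   = 23.875

x* = (1.875, -2.125), lambda* = (3.2917)


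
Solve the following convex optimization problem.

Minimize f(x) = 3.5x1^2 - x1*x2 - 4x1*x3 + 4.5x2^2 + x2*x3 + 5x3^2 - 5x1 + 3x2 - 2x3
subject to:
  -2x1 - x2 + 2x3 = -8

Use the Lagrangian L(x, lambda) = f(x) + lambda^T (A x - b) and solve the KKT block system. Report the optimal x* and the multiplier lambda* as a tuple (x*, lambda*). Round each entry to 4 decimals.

Form the Lagrangian:
  L(x, lambda) = (1/2) x^T Q x + c^T x + lambda^T (A x - b)
Stationarity (grad_x L = 0): Q x + c + A^T lambda = 0.
Primal feasibility: A x = b.

This gives the KKT block system:
  [ Q   A^T ] [ x     ]   [-c ]
  [ A    0  ] [ lambda ] = [ b ]

Solving the linear system:
  x*      = (3.1063, 1.0145, -0.3865)
  lambda* = (8.6377)
  f(x*)   = 28.6932

x* = (3.1063, 1.0145, -0.3865), lambda* = (8.6377)


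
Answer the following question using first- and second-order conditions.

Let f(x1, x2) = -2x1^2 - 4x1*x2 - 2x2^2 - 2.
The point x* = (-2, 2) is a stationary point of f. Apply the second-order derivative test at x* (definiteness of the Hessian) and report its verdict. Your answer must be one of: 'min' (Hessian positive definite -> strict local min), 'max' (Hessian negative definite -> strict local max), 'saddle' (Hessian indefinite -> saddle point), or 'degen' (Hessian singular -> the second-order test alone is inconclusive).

Compute the Hessian H = grad^2 f:
  H = [[-4, -4], [-4, -4]]
Verify stationarity: grad f(x*) = H x* + g = (0, 0).
Eigenvalues of H: -8, 0.
H has a zero eigenvalue (singular; negative semidefinite but not definite), so H is neither positive definite, negative definite, nor indefinite. The second-order test alone is inconclusive -> degen.
(Indeed, f is constant along the null direction of H through x*, so x* is not a strict local extremum.)

degen


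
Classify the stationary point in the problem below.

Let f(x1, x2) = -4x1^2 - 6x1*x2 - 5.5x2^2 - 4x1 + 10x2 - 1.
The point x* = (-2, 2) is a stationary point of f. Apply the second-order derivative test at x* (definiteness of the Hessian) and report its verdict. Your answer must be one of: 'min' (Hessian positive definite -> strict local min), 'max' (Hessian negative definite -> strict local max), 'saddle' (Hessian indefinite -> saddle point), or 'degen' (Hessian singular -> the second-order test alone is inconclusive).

Compute the Hessian H = grad^2 f:
  H = [[-8, -6], [-6, -11]]
Verify stationarity: grad f(x*) = H x* + g = (0, 0).
Eigenvalues of H: -15.6847, -3.3153.
Both eigenvalues < 0, so H is negative definite -> x* is a strict local max.

max


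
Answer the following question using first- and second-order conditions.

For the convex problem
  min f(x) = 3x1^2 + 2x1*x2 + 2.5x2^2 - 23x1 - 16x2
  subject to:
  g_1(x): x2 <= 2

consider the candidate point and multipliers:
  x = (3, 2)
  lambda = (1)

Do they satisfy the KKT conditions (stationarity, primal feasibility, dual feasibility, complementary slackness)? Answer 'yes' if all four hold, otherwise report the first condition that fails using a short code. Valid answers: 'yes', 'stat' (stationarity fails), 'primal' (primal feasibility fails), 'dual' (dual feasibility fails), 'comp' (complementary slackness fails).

Gradient of f: grad f(x) = Q x + c = (-1, 0)
Constraint values g_i(x) = a_i^T x - b_i:
  g_1((3, 2)) = 0
Stationarity residual: grad f(x) + sum_i lambda_i a_i = (-1, 1)
  -> stationarity FAILS
Primal feasibility (all g_i <= 0): OK
Dual feasibility (all lambda_i >= 0): OK
Complementary slackness (lambda_i * g_i(x) = 0 for all i): OK

Verdict: the first failing condition is stationarity -> stat.

stat


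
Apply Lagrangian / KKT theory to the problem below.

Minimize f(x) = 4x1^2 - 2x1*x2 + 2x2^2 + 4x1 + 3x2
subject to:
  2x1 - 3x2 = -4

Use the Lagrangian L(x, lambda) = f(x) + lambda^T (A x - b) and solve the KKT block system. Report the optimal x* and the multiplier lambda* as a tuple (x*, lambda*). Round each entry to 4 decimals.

Form the Lagrangian:
  L(x, lambda) = (1/2) x^T Q x + c^T x + lambda^T (A x - b)
Stationarity (grad_x L = 0): Q x + c + A^T lambda = 0.
Primal feasibility: A x = b.

This gives the KKT block system:
  [ Q   A^T ] [ x     ]   [-c ]
  [ A    0  ] [ lambda ] = [ b ]

Solving the linear system:
  x*      = (-0.9688, 0.6875)
  lambda* = (2.5625)
  f(x*)   = 4.2188

x* = (-0.9688, 0.6875), lambda* = (2.5625)


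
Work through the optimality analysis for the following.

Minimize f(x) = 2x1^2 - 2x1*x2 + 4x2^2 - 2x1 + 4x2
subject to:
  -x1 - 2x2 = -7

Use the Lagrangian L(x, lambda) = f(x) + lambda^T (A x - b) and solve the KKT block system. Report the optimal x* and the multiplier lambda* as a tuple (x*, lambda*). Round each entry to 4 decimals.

Form the Lagrangian:
  L(x, lambda) = (1/2) x^T Q x + c^T x + lambda^T (A x - b)
Stationarity (grad_x L = 0): Q x + c + A^T lambda = 0.
Primal feasibility: A x = b.

This gives the KKT block system:
  [ Q   A^T ] [ x     ]   [-c ]
  [ A    0  ] [ lambda ] = [ b ]

Solving the linear system:
  x*      = (3.125, 1.9375)
  lambda* = (6.625)
  f(x*)   = 23.9375

x* = (3.125, 1.9375), lambda* = (6.625)


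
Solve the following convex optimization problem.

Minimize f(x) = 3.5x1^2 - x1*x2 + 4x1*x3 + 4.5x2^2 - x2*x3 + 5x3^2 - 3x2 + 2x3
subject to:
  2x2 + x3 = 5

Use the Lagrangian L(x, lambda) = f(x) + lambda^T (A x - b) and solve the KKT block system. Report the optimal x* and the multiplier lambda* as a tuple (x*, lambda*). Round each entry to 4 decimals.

Form the Lagrangian:
  L(x, lambda) = (1/2) x^T Q x + c^T x + lambda^T (A x - b)
Stationarity (grad_x L = 0): Q x + c + A^T lambda = 0.
Primal feasibility: A x = b.

This gives the KKT block system:
  [ Q   A^T ] [ x     ]   [-c ]
  [ A    0  ] [ lambda ] = [ b ]

Solving the linear system:
  x*      = (-0.1793, 2.0828, 0.8345)
  lambda* = (-7.5448)
  f(x*)   = 16.5724

x* = (-0.1793, 2.0828, 0.8345), lambda* = (-7.5448)


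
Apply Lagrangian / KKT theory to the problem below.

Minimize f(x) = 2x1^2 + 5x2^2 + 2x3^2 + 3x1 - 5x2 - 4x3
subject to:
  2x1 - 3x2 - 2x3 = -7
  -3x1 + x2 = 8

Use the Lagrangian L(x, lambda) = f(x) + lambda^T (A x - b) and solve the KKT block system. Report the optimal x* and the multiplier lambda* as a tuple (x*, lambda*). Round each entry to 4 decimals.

Form the Lagrangian:
  L(x, lambda) = (1/2) x^T Q x + c^T x + lambda^T (A x - b)
Stationarity (grad_x L = 0): Q x + c + A^T lambda = 0.
Primal feasibility: A x = b.

This gives the KKT block system:
  [ Q   A^T ] [ x     ]   [-c ]
  [ A    0  ] [ lambda ] = [ b ]

Solving the linear system:
  x*      = (-2.5245, 0.4266, 0.3357)
  lambda* = (-1.3287, -3.2517)
  f(x*)   = 2.8322

x* = (-2.5245, 0.4266, 0.3357), lambda* = (-1.3287, -3.2517)


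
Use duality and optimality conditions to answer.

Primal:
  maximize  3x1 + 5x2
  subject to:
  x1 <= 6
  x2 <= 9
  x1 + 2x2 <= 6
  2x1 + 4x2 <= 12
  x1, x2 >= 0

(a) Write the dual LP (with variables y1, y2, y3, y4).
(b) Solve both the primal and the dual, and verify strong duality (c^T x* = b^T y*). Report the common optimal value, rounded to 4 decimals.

The standard primal-dual pair for 'max c^T x s.t. A x <= b, x >= 0' is:
  Dual:  min b^T y  s.t.  A^T y >= c,  y >= 0.

So the dual LP is:
  minimize  6y1 + 9y2 + 6y3 + 12y4
  subject to:
    y1 + y3 + 2y4 >= 3
    y2 + 2y3 + 4y4 >= 5
    y1, y2, y3, y4 >= 0

Solving the primal: x* = (6, 0).
  primal value c^T x* = 18.
Solving the dual: y* = (0.5, 0, 2.5, 0).
  dual value b^T y* = 18.
Strong duality: c^T x* = b^T y*. Confirmed.

18


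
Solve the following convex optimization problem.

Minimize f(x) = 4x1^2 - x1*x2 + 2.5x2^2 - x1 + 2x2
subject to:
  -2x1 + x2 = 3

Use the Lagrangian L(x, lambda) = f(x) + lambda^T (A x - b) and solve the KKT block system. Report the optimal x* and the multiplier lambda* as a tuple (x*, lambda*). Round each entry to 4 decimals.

Form the Lagrangian:
  L(x, lambda) = (1/2) x^T Q x + c^T x + lambda^T (A x - b)
Stationarity (grad_x L = 0): Q x + c + A^T lambda = 0.
Primal feasibility: A x = b.

This gives the KKT block system:
  [ Q   A^T ] [ x     ]   [-c ]
  [ A    0  ] [ lambda ] = [ b ]

Solving the linear system:
  x*      = (-1.25, 0.5)
  lambda* = (-5.75)
  f(x*)   = 9.75

x* = (-1.25, 0.5), lambda* = (-5.75)


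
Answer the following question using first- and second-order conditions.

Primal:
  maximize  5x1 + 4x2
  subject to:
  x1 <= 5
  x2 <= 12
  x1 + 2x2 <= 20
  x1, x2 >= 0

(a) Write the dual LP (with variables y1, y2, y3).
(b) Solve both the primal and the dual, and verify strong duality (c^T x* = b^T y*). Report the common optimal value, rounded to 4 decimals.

The standard primal-dual pair for 'max c^T x s.t. A x <= b, x >= 0' is:
  Dual:  min b^T y  s.t.  A^T y >= c,  y >= 0.

So the dual LP is:
  minimize  5y1 + 12y2 + 20y3
  subject to:
    y1 + y3 >= 5
    y2 + 2y3 >= 4
    y1, y2, y3 >= 0

Solving the primal: x* = (5, 7.5).
  primal value c^T x* = 55.
Solving the dual: y* = (3, 0, 2).
  dual value b^T y* = 55.
Strong duality: c^T x* = b^T y*. Confirmed.

55


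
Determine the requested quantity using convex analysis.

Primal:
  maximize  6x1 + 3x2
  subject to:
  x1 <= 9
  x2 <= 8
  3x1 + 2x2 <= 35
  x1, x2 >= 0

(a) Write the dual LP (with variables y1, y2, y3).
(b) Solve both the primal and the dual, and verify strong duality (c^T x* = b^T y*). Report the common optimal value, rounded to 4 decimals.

The standard primal-dual pair for 'max c^T x s.t. A x <= b, x >= 0' is:
  Dual:  min b^T y  s.t.  A^T y >= c,  y >= 0.

So the dual LP is:
  minimize  9y1 + 8y2 + 35y3
  subject to:
    y1 + 3y3 >= 6
    y2 + 2y3 >= 3
    y1, y2, y3 >= 0

Solving the primal: x* = (9, 4).
  primal value c^T x* = 66.
Solving the dual: y* = (1.5, 0, 1.5).
  dual value b^T y* = 66.
Strong duality: c^T x* = b^T y*. Confirmed.

66


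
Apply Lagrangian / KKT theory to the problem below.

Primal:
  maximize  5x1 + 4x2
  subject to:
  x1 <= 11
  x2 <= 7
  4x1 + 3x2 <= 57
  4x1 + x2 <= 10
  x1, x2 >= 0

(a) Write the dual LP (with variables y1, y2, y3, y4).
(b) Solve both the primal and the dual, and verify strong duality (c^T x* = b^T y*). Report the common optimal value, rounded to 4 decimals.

The standard primal-dual pair for 'max c^T x s.t. A x <= b, x >= 0' is:
  Dual:  min b^T y  s.t.  A^T y >= c,  y >= 0.

So the dual LP is:
  minimize  11y1 + 7y2 + 57y3 + 10y4
  subject to:
    y1 + 4y3 + 4y4 >= 5
    y2 + 3y3 + y4 >= 4
    y1, y2, y3, y4 >= 0

Solving the primal: x* = (0.75, 7).
  primal value c^T x* = 31.75.
Solving the dual: y* = (0, 2.75, 0, 1.25).
  dual value b^T y* = 31.75.
Strong duality: c^T x* = b^T y*. Confirmed.

31.75


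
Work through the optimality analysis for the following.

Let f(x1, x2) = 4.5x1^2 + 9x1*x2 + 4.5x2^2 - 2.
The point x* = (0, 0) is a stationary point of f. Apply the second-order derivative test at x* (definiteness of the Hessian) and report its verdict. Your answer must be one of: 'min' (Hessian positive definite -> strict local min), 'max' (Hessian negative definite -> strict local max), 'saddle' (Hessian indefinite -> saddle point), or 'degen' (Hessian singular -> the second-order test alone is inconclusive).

Compute the Hessian H = grad^2 f:
  H = [[9, 9], [9, 9]]
Verify stationarity: grad f(x*) = H x* + g = (0, 0).
Eigenvalues of H: 0, 18.
H has a zero eigenvalue (singular; positive semidefinite but not definite), so H is neither positive definite, negative definite, nor indefinite. The second-order test alone is inconclusive -> degen.
(Indeed, f is constant along the null direction of H through x*, so x* is not a strict local extremum.)

degen


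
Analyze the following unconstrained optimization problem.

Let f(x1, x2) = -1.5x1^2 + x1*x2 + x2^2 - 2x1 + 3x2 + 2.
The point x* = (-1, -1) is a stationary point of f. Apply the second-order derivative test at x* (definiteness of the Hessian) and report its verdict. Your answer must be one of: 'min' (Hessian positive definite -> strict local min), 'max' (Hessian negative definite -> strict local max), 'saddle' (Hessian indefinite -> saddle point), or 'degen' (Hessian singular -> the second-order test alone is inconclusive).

Compute the Hessian H = grad^2 f:
  H = [[-3, 1], [1, 2]]
Verify stationarity: grad f(x*) = H x* + g = (0, 0).
Eigenvalues of H: -3.1926, 2.1926.
Eigenvalues have mixed signs, so H is indefinite -> x* is a saddle point.

saddle


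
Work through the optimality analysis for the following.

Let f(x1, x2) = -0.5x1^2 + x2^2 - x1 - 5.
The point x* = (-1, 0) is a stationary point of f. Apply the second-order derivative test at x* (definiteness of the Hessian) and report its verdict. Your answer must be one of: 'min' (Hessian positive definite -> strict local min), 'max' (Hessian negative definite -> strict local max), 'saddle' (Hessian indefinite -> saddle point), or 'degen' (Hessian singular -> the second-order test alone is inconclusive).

Compute the Hessian H = grad^2 f:
  H = [[-1, 0], [0, 2]]
Verify stationarity: grad f(x*) = H x* + g = (0, 0).
Eigenvalues of H: -1, 2.
Eigenvalues have mixed signs, so H is indefinite -> x* is a saddle point.

saddle


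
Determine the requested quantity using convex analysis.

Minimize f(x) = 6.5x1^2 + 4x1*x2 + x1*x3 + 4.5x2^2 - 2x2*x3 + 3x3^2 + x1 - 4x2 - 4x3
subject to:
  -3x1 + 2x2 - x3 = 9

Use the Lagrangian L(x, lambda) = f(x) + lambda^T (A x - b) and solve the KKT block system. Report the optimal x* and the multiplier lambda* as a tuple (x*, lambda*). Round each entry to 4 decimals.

Form the Lagrangian:
  L(x, lambda) = (1/2) x^T Q x + c^T x + lambda^T (A x - b)
Stationarity (grad_x L = 0): Q x + c + A^T lambda = 0.
Primal feasibility: A x = b.

This gives the KKT block system:
  [ Q   A^T ] [ x     ]   [-c ]
  [ A    0  ] [ lambda ] = [ b ]

Solving the linear system:
  x*      = (-1.7935, 2.3583, 1.0969)
  lambda* = (-3.9283)
  f(x*)   = 9.8704

x* = (-1.7935, 2.3583, 1.0969), lambda* = (-3.9283)


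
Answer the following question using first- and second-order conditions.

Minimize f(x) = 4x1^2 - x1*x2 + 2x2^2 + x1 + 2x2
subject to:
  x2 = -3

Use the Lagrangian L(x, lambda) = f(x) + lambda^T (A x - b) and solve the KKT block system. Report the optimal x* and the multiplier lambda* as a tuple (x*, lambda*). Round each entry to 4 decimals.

Form the Lagrangian:
  L(x, lambda) = (1/2) x^T Q x + c^T x + lambda^T (A x - b)
Stationarity (grad_x L = 0): Q x + c + A^T lambda = 0.
Primal feasibility: A x = b.

This gives the KKT block system:
  [ Q   A^T ] [ x     ]   [-c ]
  [ A    0  ] [ lambda ] = [ b ]

Solving the linear system:
  x*      = (-0.5, -3)
  lambda* = (9.5)
  f(x*)   = 11

x* = (-0.5, -3), lambda* = (9.5)


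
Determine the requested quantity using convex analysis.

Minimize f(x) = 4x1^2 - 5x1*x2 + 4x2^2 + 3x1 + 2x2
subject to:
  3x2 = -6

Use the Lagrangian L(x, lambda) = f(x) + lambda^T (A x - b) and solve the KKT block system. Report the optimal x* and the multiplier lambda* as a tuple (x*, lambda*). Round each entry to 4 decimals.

Form the Lagrangian:
  L(x, lambda) = (1/2) x^T Q x + c^T x + lambda^T (A x - b)
Stationarity (grad_x L = 0): Q x + c + A^T lambda = 0.
Primal feasibility: A x = b.

This gives the KKT block system:
  [ Q   A^T ] [ x     ]   [-c ]
  [ A    0  ] [ lambda ] = [ b ]

Solving the linear system:
  x*      = (-1.625, -2)
  lambda* = (1.9583)
  f(x*)   = 1.4375

x* = (-1.625, -2), lambda* = (1.9583)


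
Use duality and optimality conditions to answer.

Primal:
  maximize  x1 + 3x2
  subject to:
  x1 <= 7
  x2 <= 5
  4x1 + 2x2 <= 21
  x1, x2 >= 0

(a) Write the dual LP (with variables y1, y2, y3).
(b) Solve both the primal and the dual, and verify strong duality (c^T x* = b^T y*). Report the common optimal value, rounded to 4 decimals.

The standard primal-dual pair for 'max c^T x s.t. A x <= b, x >= 0' is:
  Dual:  min b^T y  s.t.  A^T y >= c,  y >= 0.

So the dual LP is:
  minimize  7y1 + 5y2 + 21y3
  subject to:
    y1 + 4y3 >= 1
    y2 + 2y3 >= 3
    y1, y2, y3 >= 0

Solving the primal: x* = (2.75, 5).
  primal value c^T x* = 17.75.
Solving the dual: y* = (0, 2.5, 0.25).
  dual value b^T y* = 17.75.
Strong duality: c^T x* = b^T y*. Confirmed.

17.75


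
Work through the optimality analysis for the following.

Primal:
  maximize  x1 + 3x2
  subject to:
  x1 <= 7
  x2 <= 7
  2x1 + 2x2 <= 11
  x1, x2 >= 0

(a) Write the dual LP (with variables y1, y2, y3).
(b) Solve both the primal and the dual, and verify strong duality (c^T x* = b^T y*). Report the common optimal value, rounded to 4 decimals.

The standard primal-dual pair for 'max c^T x s.t. A x <= b, x >= 0' is:
  Dual:  min b^T y  s.t.  A^T y >= c,  y >= 0.

So the dual LP is:
  minimize  7y1 + 7y2 + 11y3
  subject to:
    y1 + 2y3 >= 1
    y2 + 2y3 >= 3
    y1, y2, y3 >= 0

Solving the primal: x* = (0, 5.5).
  primal value c^T x* = 16.5.
Solving the dual: y* = (0, 0, 1.5).
  dual value b^T y* = 16.5.
Strong duality: c^T x* = b^T y*. Confirmed.

16.5


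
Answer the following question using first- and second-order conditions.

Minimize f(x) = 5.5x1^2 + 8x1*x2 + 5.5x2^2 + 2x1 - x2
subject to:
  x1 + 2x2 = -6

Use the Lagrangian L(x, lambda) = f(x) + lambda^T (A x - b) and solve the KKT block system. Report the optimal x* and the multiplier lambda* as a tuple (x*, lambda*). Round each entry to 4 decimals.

Form the Lagrangian:
  L(x, lambda) = (1/2) x^T Q x + c^T x + lambda^T (A x - b)
Stationarity (grad_x L = 0): Q x + c + A^T lambda = 0.
Primal feasibility: A x = b.

This gives the KKT block system:
  [ Q   A^T ] [ x     ]   [-c ]
  [ A    0  ] [ lambda ] = [ b ]

Solving the linear system:
  x*      = (0.8696, -3.4348)
  lambda* = (15.913)
  f(x*)   = 50.3261

x* = (0.8696, -3.4348), lambda* = (15.913)


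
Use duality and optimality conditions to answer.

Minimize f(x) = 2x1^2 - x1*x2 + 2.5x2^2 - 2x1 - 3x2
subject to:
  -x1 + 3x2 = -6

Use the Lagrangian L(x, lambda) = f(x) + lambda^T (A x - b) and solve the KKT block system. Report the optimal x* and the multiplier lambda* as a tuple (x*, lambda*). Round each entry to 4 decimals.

Form the Lagrangian:
  L(x, lambda) = (1/2) x^T Q x + c^T x + lambda^T (A x - b)
Stationarity (grad_x L = 0): Q x + c + A^T lambda = 0.
Primal feasibility: A x = b.

This gives the KKT block system:
  [ Q   A^T ] [ x     ]   [-c ]
  [ A    0  ] [ lambda ] = [ b ]

Solving the linear system:
  x*      = (1.1143, -1.6286)
  lambda* = (4.0857)
  f(x*)   = 13.5857

x* = (1.1143, -1.6286), lambda* = (4.0857)


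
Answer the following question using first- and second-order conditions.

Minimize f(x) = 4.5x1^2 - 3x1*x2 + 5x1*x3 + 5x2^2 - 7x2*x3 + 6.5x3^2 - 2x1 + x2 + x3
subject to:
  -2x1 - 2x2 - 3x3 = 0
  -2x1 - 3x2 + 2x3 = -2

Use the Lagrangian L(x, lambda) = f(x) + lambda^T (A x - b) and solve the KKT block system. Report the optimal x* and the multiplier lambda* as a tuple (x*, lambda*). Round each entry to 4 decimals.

Form the Lagrangian:
  L(x, lambda) = (1/2) x^T Q x + c^T x + lambda^T (A x - b)
Stationarity (grad_x L = 0): Q x + c + A^T lambda = 0.
Primal feasibility: A x = b.

This gives the KKT block system:
  [ Q   A^T ] [ x     ]   [-c ]
  [ A    0  ] [ lambda ] = [ b ]

Solving the linear system:
  x*      = (0.5972, 0.0021, -0.3996)
  lambda* = (0.0295, 0.6559)
  f(x*)   = -0.1401

x* = (0.5972, 0.0021, -0.3996), lambda* = (0.0295, 0.6559)


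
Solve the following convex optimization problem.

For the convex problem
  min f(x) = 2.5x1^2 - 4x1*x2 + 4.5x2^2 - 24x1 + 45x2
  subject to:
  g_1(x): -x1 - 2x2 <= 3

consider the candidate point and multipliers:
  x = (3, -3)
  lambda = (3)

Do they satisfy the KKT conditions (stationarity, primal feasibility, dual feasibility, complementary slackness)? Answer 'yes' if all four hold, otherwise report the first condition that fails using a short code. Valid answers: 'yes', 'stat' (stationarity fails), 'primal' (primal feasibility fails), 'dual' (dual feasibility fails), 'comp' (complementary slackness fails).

Gradient of f: grad f(x) = Q x + c = (3, 6)
Constraint values g_i(x) = a_i^T x - b_i:
  g_1((3, -3)) = 0
Stationarity residual: grad f(x) + sum_i lambda_i a_i = (0, 0)
  -> stationarity OK
Primal feasibility (all g_i <= 0): OK
Dual feasibility (all lambda_i >= 0): OK
Complementary slackness (lambda_i * g_i(x) = 0 for all i): OK

Verdict: yes, KKT holds.

yes
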